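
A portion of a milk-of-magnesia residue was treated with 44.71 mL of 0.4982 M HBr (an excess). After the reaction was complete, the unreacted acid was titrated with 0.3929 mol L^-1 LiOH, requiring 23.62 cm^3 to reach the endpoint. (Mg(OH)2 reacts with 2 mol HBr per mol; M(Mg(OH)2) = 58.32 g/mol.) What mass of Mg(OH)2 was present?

Total n(HBr) added = 0.4982 x 0.04471 = 0.02227 mol.
n(LiOH) used = 0.3929 x 0.02362 = 0.009280 mol, which equals the excess n(HBr).
So n(HBr) consumed by the sample = 0.02227 - 0.009280 = 0.01299 mol.
n(Mg(OH)2) = 0.01299 / 2 = 0.006497 mol.
mass = 0.006497 mol x 58.32 g/mol = 0.379 g.

0.379 g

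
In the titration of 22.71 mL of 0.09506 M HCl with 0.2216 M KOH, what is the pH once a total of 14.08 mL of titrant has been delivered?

n(acid) = 0.09506 x 0.02271 = 0.002159 mol; n(KOH) added = 0.2216 x 0.01408 = 0.003120 mol.
Base is in excess by 0.003120 - 0.002159 = 0.0009613 mol in a total volume of 0.03679 L.
[OH^-] = 0.0009613/0.03679 = 0.02613 M, so pOH = 1.58 and pH = 14.00 - 1.58 = 12.42.

12.42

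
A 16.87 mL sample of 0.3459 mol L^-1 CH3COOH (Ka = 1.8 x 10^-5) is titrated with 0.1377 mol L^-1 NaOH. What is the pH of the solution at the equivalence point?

8.87

n(CH3COOH) = 0.3459 x 0.01687 = 0.005835 mol; V(NaOH) at equivalence = 0.005835/0.1377 = 0.04238 L.
At equivalence all the acid is converted to CH3COO-; total volume = 0.01687 + 0.04238 = 0.05925 L, so [CH3COO-] = 0.005835/0.05925 = 0.09849 M.
Kb = Kw/Ka = 1.0e-14 / 1.8 x 10^-5 = 5.56e-10.
[OH^-] = sqrt(Kb x [CH3COO-]) = sqrt(5.56e-10 x 0.09849) = 7.40e-6 M.
pOH = 5.13, so pH = 14.00 - 5.13 = 8.87.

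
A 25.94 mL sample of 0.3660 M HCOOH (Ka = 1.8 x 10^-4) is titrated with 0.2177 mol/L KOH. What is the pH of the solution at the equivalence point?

n(HCOOH) = 0.3660 x 0.02594 = 0.009494 mol; V(KOH) at equivalence = 0.009494/0.2177 = 0.04361 L.
At equivalence all the acid is converted to HCOO-; total volume = 0.02594 + 0.04361 = 0.06955 L, so [HCOO-] = 0.009494/0.06955 = 0.1365 M.
Kb = Kw/Ka = 1.0e-14 / 1.8 x 10^-4 = 5.56e-11.
[OH^-] = sqrt(Kb x [HCOO-]) = sqrt(5.56e-11 x 0.1365) = 2.75e-6 M.
pOH = 5.56, so pH = 14.00 - 5.56 = 8.44.

8.44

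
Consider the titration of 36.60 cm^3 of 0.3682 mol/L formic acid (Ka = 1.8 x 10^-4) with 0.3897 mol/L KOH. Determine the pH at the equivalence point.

n(HCOOH) = 0.3682 x 0.03660 = 0.01348 mol; V(KOH) at equivalence = 0.01348/0.3897 = 0.03458 L.
At equivalence all the acid is converted to HCOO-; total volume = 0.03660 + 0.03458 = 0.07118 L, so [HCOO-] = 0.01348/0.07118 = 0.1893 M.
Kb = Kw/Ka = 1.0e-14 / 1.8 x 10^-4 = 5.56e-11.
[OH^-] = sqrt(Kb x [HCOO-]) = sqrt(5.56e-11 x 0.1893) = 3.24e-6 M.
pOH = 5.49, so pH = 14.00 - 5.49 = 8.51.

8.51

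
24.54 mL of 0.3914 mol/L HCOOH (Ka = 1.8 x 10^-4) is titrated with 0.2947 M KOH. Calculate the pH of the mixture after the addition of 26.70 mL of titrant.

4.40

Initial n(HCOOH) = 0.3914 x 0.02454 = 0.009605 mol.
n(KOH) added = 0.2947 x 0.02670 = 0.007868 mol, converting that many moles of HCOOH to HCOO-.
Remaining n(HCOOH) = 0.001736 mol; n(HCOO-) = 0.007868 mol.
By Henderson-Hasselbalch, pH = pKa + log([A^-]/[HA]) = 3.74 + log(0.007868/0.001736) = 3.74 + (+0.66) = 4.40.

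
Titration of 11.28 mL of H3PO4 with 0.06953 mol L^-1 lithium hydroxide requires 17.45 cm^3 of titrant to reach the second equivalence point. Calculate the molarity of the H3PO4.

0.0538 M

n(LiOH) = 0.06953 x 0.01745 = 0.001213 mol.
At the second equivalence point, 2 mol OH^- react per mol H3PO4, so n(H3PO4) = 0.001213 / 2 = 0.0006066 mol.
[H3PO4] = 0.0006066 / 0.01128 L = 0.0538 M.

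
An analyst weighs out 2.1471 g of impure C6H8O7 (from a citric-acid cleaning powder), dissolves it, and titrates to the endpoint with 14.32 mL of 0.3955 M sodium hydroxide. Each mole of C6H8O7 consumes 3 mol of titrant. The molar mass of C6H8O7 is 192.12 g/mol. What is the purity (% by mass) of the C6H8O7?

n(NaOH) = 0.3955 x 0.01432 = 0.005664 mol.
n(C6H8O7) = 0.005664 / 3 = 0.001888 mol.
mass of C6H8O7 = 0.001888 x 192.12 = 0.3627 g.
% purity = 0.3627 / 2.1471 x 100 = 16.9%.

16.9%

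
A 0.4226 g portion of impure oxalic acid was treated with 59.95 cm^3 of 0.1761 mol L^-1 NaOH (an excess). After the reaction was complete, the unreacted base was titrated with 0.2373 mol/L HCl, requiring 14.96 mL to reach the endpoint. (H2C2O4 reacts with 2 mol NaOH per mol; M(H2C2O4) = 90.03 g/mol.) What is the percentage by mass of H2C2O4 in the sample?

Total n(NaOH) added = 0.1761 x 0.05995 = 0.01056 mol.
n(HCl) used = 0.2373 x 0.01496 = 0.003550 mol, which equals the excess n(NaOH).
So n(NaOH) consumed by the sample = 0.01056 - 0.003550 = 0.007007 mol.
n(H2C2O4) = 0.007007 / 2 = 0.003504 mol.
mass H2C2O4 = 0.003504 x 90.03 = 0.3154 g, so %H2C2O4 = 0.3154/0.4226 x 100 = 74.6%.

74.6%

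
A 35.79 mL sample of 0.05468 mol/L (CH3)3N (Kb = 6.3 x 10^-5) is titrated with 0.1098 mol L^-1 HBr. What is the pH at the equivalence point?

n((CH3)3N) = 0.05468 x 0.03579 = 0.001957 mol; V(HBr) at equivalence = 0.001957/0.1098 = 0.01782 L.
At equivalence the base is fully converted to (CH3)3NH+; total volume = 0.05361 L, so [(CH3)3NH+] = 0.001957/0.05361 = 0.03650 M.
Ka((CH3)3NH+) = Kw/Kb = 1.0e-14 / 6.3 x 10^-5 = 1.59e-10.
[H^+] = sqrt(Ka x [(CH3)3NH+]) = sqrt(1.59e-10 x 0.03650) = 2.41e-6 M.
pH = -log(2.41e-6) = 5.62.

5.62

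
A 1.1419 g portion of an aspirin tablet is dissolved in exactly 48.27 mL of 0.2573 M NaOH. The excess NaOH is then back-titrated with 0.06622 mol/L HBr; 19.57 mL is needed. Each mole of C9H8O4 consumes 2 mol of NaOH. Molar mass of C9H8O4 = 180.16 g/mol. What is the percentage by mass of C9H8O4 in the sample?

87.8%

Total n(NaOH) added = 0.2573 x 0.04827 = 0.01242 mol.
n(HBr) used = 0.06622 x 0.01957 = 0.001296 mol, which equals the excess n(NaOH).
So n(NaOH) consumed by the sample = 0.01242 - 0.001296 = 0.01112 mol.
n(C9H8O4) = 0.01112 / 2 = 0.005562 mol.
mass C9H8O4 = 0.005562 x 180.16 = 1.002 g, so %C9H8O4 = 1.002/1.1419 x 100 = 87.8%.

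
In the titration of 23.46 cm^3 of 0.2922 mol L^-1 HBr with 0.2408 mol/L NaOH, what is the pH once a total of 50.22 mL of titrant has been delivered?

12.85

n(acid) = 0.2922 x 0.02346 = 0.006855 mol; n(NaOH) added = 0.2408 x 0.05022 = 0.01209 mol.
Base is in excess by 0.01209 - 0.006855 = 0.005238 mol in a total volume of 0.07368 L.
[OH^-] = 0.005238/0.07368 = 0.07109 M, so pOH = 1.15 and pH = 14.00 - 1.15 = 12.85.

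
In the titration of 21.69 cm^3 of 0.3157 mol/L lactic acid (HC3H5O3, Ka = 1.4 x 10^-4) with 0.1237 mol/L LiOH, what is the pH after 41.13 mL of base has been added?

Initial n(HC3H5O3) = 0.3157 x 0.02169 = 0.006848 mol.
n(LiOH) added = 0.1237 x 0.04113 = 0.005088 mol, converting that many moles of HC3H5O3 to C3H5O3-.
Remaining n(HC3H5O3) = 0.001760 mol; n(C3H5O3-) = 0.005088 mol.
By Henderson-Hasselbalch, pH = pKa + log([A^-]/[HA]) = 3.85 + log(0.005088/0.001760) = 3.85 + (+0.46) = 4.31.

4.31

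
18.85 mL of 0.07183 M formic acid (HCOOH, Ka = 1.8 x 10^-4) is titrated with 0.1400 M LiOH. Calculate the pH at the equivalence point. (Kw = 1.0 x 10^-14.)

n(HCOOH) = 0.07183 x 0.01885 = 0.001354 mol; V(LiOH) at equivalence = 0.001354/0.1400 = 0.009671 L.
At equivalence all the acid is converted to HCOO-; total volume = 0.01885 + 0.009671 = 0.02852 L, so [HCOO-] = 0.001354/0.02852 = 0.04747 M.
Kb = Kw/Ka = 1.0e-14 / 1.8 x 10^-4 = 5.56e-11.
[OH^-] = sqrt(Kb x [HCOO-]) = sqrt(5.56e-11 x 0.04747) = 1.62e-6 M.
pOH = 5.79, so pH = 14.00 - 5.79 = 8.21.

8.21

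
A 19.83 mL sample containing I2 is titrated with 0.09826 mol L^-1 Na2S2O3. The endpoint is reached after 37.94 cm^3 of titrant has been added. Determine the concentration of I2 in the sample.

n(Na2S2O3) = 0.09826 x 0.03794 = 0.003728 mol.
From the balanced equation, 2 mol Na2S2O3 reacts with 1 mol I2, so n(I2) = 0.003728 x 1/2 = 0.001864 mol.
[I2] = 0.001864 / 0.01983 L = 0.0940 M.

0.0940 M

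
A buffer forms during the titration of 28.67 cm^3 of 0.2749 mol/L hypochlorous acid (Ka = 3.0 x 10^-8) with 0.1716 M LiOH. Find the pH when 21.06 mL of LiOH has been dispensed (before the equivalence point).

Initial n(HClO) = 0.2749 x 0.02867 = 0.007881 mol.
n(LiOH) added = 0.1716 x 0.02106 = 0.003614 mol, converting that many moles of HClO to ClO-.
Remaining n(HClO) = 0.004267 mol; n(ClO-) = 0.003614 mol.
By Henderson-Hasselbalch, pH = pKa + log([A^-]/[HA]) = 7.52 + log(0.003614/0.004267) = 7.52 + (-0.07) = 7.45.

7.45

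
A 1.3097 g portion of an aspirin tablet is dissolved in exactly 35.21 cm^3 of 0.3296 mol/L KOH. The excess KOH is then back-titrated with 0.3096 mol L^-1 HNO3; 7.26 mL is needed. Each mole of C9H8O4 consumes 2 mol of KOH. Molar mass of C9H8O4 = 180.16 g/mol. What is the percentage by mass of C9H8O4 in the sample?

Total n(KOH) added = 0.3296 x 0.03521 = 0.01161 mol.
n(HNO3) used = 0.3096 x 0.007260 = 0.002248 mol, which equals the excess n(KOH).
So n(KOH) consumed by the sample = 0.01161 - 0.002248 = 0.009358 mol.
n(C9H8O4) = 0.009358 / 2 = 0.004679 mol.
mass C9H8O4 = 0.004679 x 180.16 = 0.8429 g, so %C9H8O4 = 0.8429/1.3097 x 100 = 64.4%.

64.4%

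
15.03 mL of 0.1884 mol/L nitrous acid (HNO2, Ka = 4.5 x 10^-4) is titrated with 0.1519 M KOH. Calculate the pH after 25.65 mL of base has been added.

n(acid) = 0.1884 x 0.01503 = 0.002832 mol; n(KOH) added = 0.1519 x 0.02565 = 0.003896 mol.
Base is in excess by 0.003896 - 0.002832 = 0.001065 mol in a total volume of 0.04068 L.
[OH^-] = 0.001065/0.04068 = 0.02617 M, so pOH = 1.58 and pH = 14.00 - 1.58 = 12.42.

12.42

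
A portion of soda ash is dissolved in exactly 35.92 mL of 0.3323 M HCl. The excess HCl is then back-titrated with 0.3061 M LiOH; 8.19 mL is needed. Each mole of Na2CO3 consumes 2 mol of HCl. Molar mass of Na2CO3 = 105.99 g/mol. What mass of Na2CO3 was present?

0.500 g

Total n(HCl) added = 0.3323 x 0.03592 = 0.01194 mol.
n(LiOH) used = 0.3061 x 0.008190 = 0.002507 mol, which equals the excess n(HCl).
So n(HCl) consumed by the sample = 0.01194 - 0.002507 = 0.009429 mol.
n(Na2CO3) = 0.009429 / 2 = 0.004715 mol.
mass = 0.004715 mol x 105.99 g/mol = 0.500 g.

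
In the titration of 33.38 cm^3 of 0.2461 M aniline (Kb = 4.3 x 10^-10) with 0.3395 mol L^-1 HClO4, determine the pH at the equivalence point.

n(C6H5NH2) = 0.2461 x 0.03338 = 0.008215 mol; V(HClO4) at equivalence = 0.008215/0.3395 = 0.02420 L.
At equivalence the base is fully converted to C6H5NH3+; total volume = 0.05758 L, so [C6H5NH3+] = 0.008215/0.05758 = 0.1427 M.
Ka(C6H5NH3+) = Kw/Kb = 1.0e-14 / 4.3 x 10^-10 = 2.33e-5.
[H^+] = sqrt(Ka x [C6H5NH3+]) = sqrt(2.33e-5 x 0.1427) = 0.00182 M.
pH = -log(0.00182) = 2.74.

2.74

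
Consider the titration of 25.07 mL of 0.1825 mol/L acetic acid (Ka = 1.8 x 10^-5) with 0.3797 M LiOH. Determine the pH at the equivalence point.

8.92

n(CH3COOH) = 0.1825 x 0.02507 = 0.004575 mol; V(LiOH) at equivalence = 0.004575/0.3797 = 0.01205 L.
At equivalence all the acid is converted to CH3COO-; total volume = 0.02507 + 0.01205 = 0.03712 L, so [CH3COO-] = 0.004575/0.03712 = 0.1233 M.
Kb = Kw/Ka = 1.0e-14 / 1.8 x 10^-5 = 5.56e-10.
[OH^-] = sqrt(Kb x [CH3COO-]) = sqrt(5.56e-10 x 0.1233) = 8.28e-6 M.
pOH = 5.08, so pH = 14.00 - 5.08 = 8.92.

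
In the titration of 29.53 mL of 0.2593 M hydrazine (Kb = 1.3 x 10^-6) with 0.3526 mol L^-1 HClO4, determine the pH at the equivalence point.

n(N2H4) = 0.2593 x 0.02953 = 0.007657 mol; V(HClO4) at equivalence = 0.007657/0.3526 = 0.02172 L.
At equivalence the base is fully converted to N2H5+; total volume = 0.05125 L, so [N2H5+] = 0.007657/0.05125 = 0.1494 M.
Ka(N2H5+) = Kw/Kb = 1.0e-14 / 1.3 x 10^-6 = 7.69e-9.
[H^+] = sqrt(Ka x [N2H5+]) = sqrt(7.69e-9 x 0.1494) = 3.39e-5 M.
pH = -log(3.39e-5) = 4.47.

4.47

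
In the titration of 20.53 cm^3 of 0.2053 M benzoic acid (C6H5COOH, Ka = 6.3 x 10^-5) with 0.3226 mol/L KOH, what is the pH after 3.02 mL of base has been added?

Initial n(C6H5COOH) = 0.2053 x 0.02053 = 0.004215 mol.
n(KOH) added = 0.3226 x 0.003020 = 0.0009743 mol, converting that many moles of C6H5COOH to C6H5COO-.
Remaining n(C6H5COOH) = 0.003241 mol; n(C6H5COO-) = 0.0009743 mol.
By Henderson-Hasselbalch, pH = pKa + log([A^-]/[HA]) = 4.20 + log(0.0009743/0.003241) = 4.20 + (-0.52) = 3.68.

3.68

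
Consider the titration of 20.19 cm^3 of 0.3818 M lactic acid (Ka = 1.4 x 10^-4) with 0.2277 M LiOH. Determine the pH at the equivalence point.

8.50

n(HC3H5O3) = 0.3818 x 0.02019 = 0.007709 mol; V(LiOH) at equivalence = 0.007709/0.2277 = 0.03385 L.
At equivalence all the acid is converted to C3H5O3-; total volume = 0.02019 + 0.03385 = 0.05404 L, so [C3H5O3-] = 0.007709/0.05404 = 0.1426 M.
Kb = Kw/Ka = 1.0e-14 / 1.4 x 10^-4 = 7.14e-11.
[OH^-] = sqrt(Kb x [C3H5O3-]) = sqrt(7.14e-11 x 0.1426) = 3.19e-6 M.
pOH = 5.50, so pH = 14.00 - 5.50 = 8.50.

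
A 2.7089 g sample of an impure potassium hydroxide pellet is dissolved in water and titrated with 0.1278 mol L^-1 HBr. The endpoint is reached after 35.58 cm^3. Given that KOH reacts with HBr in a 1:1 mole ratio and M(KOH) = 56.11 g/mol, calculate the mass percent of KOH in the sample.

n(HBr) = 0.1278 x 0.03558 = 0.004547 mol.
n(KOH) = 0.004547 / 1 = 0.004547 mol.
mass of KOH = 0.004547 x 56.11 = 0.2551 g.
% purity = 0.2551 / 2.7089 x 100 = 9.42%.

9.42%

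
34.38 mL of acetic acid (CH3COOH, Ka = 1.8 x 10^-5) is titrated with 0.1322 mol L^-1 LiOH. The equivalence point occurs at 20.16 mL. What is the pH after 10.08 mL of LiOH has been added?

4.74

10.08 mL is exactly half the equivalence volume (20.16/2), i.e. the half-equivalence point.
There, n(HA) = n(A^-), so pH = pKa = -log(1.8 x 10^-5) = 4.74.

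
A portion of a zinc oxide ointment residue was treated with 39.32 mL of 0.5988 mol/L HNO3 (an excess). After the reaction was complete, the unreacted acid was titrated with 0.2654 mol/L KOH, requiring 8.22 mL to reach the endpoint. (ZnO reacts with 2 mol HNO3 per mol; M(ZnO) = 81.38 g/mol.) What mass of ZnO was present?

0.869 g

Total n(HNO3) added = 0.5988 x 0.03932 = 0.02354 mol.
n(KOH) used = 0.2654 x 0.008220 = 0.002182 mol, which equals the excess n(HNO3).
So n(HNO3) consumed by the sample = 0.02354 - 0.002182 = 0.02136 mol.
n(ZnO) = 0.02136 / 2 = 0.01068 mol.
mass = 0.01068 mol x 81.38 g/mol = 0.869 g.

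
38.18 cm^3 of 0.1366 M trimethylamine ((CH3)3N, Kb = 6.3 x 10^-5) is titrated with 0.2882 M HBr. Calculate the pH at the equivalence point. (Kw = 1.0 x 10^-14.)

n((CH3)3N) = 0.1366 x 0.03818 = 0.005215 mol; V(HBr) at equivalence = 0.005215/0.2882 = 0.01810 L.
At equivalence the base is fully converted to (CH3)3NH+; total volume = 0.05628 L, so [(CH3)3NH+] = 0.005215/0.05628 = 0.09267 M.
Ka((CH3)3NH+) = Kw/Kb = 1.0e-14 / 6.3 x 10^-5 = 1.59e-10.
[H^+] = sqrt(Ka x [(CH3)3NH+]) = sqrt(1.59e-10 x 0.09267) = 3.84e-6 M.
pH = -log(3.84e-6) = 5.42.

5.42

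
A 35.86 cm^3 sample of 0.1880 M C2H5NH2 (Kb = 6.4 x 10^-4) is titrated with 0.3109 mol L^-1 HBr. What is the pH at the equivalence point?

n(C2H5NH2) = 0.1880 x 0.03586 = 0.006742 mol; V(HBr) at equivalence = 0.006742/0.3109 = 0.02168 L.
At equivalence the base is fully converted to C2H5NH3+; total volume = 0.05754 L, so [C2H5NH3+] = 0.006742/0.05754 = 0.1172 M.
Ka(C2H5NH3+) = Kw/Kb = 1.0e-14 / 6.4 x 10^-4 = 1.56e-11.
[H^+] = sqrt(Ka x [C2H5NH3+]) = sqrt(1.56e-11 x 0.1172) = 1.35e-6 M.
pH = -log(1.35e-6) = 5.87.

5.87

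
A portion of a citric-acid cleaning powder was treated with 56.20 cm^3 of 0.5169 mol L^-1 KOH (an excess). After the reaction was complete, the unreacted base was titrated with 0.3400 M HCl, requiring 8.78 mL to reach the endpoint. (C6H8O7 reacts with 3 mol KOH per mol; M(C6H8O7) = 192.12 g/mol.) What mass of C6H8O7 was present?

1.67 g

Total n(KOH) added = 0.5169 x 0.05620 = 0.02905 mol.
n(HCl) used = 0.3400 x 0.008780 = 0.002985 mol, which equals the excess n(KOH).
So n(KOH) consumed by the sample = 0.02905 - 0.002985 = 0.02606 mol.
n(C6H8O7) = 0.02606 / 3 = 0.008688 mol.
mass = 0.008688 mol x 192.12 g/mol = 1.67 g.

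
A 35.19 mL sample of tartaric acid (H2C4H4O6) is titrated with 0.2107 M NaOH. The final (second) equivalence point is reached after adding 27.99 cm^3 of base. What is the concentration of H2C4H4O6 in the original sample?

n(NaOH) = 0.2107 x 0.02799 = 0.005897 mol.
At the final (second) equivalence point, 2 mol OH^- react per mol H2C4H4O6, so n(H2C4H4O6) = 0.005897 / 2 = 0.002949 mol.
[H2C4H4O6] = 0.002949 / 0.03519 L = 0.0838 M.

0.0838 M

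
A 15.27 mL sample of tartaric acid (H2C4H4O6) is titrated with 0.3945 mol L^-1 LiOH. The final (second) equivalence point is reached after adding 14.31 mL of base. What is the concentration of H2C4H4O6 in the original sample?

n(LiOH) = 0.3945 x 0.01431 = 0.005645 mol.
At the final (second) equivalence point, 2 mol OH^- react per mol H2C4H4O6, so n(H2C4H4O6) = 0.005645 / 2 = 0.002823 mol.
[H2C4H4O6] = 0.002823 / 0.01527 L = 0.185 M.

0.185 M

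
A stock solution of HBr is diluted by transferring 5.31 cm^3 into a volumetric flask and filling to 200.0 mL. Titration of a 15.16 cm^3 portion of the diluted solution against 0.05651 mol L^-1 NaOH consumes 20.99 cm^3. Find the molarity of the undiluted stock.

n(NaOH) = 0.05651 x 0.02099 = 0.001186 mol.
n(HBr) in the aliquot = 0.001186 mol.
[diluted HBr] = 0.001186 / 0.01516 = 0.07824 M.
Dilution factor = 200.0/5.310 = 37.66, so [stock] = 0.07824 x 37.66 = 2.95 M.

2.95 M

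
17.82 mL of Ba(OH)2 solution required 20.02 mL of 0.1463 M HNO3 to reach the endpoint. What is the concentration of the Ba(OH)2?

n(HNO3) delivered = 0.1463 x 0.02002 = 0.002929 mol.
The reaction is 1 Ba(OH)2 + 2 HNO3, so n(Ba(OH)2) = 0.002929 x 1/2 = 0.001464 mol.
[Ba(OH)2] = 0.001464 mol / 0.01782 L = 0.0822 M.

0.0822 M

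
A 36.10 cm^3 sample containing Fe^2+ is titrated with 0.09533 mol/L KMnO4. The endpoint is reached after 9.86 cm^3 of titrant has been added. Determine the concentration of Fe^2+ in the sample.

n(KMnO4) = 0.09533 x 0.009860 = 0.0009400 mol.
From the balanced equation, 1 mol KMnO4 reacts with 5 mol Fe^2+, so n(Fe^2+) = 0.0009400 x 5/1 = 0.004700 mol.
[Fe^2+] = 0.004700 / 0.03610 L = 0.130 M.

0.130 M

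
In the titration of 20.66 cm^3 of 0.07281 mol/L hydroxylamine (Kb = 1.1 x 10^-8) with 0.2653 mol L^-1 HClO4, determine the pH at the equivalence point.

3.64

n(NH2OH) = 0.07281 x 0.02066 = 0.001504 mol; V(HClO4) at equivalence = 0.001504/0.2653 = 0.005670 L.
At equivalence the base is fully converted to NH3OH+; total volume = 0.02633 L, so [NH3OH+] = 0.001504/0.02633 = 0.05713 M.
Ka(NH3OH+) = Kw/Kb = 1.0e-14 / 1.1 x 10^-8 = 9.09e-7.
[H^+] = sqrt(Ka x [NH3OH+]) = sqrt(9.09e-7 x 0.05713) = 0.000228 M.
pH = -log(0.000228) = 3.64.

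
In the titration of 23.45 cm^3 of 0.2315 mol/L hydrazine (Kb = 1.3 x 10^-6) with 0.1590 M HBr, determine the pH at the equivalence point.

n(N2H4) = 0.2315 x 0.02345 = 0.005429 mol; V(HBr) at equivalence = 0.005429/0.1590 = 0.03414 L.
At equivalence the base is fully converted to N2H5+; total volume = 0.05759 L, so [N2H5+] = 0.005429/0.05759 = 0.09426 M.
Ka(N2H5+) = Kw/Kb = 1.0e-14 / 1.3 x 10^-6 = 7.69e-9.
[H^+] = sqrt(Ka x [N2H5+]) = sqrt(7.69e-9 x 0.09426) = 2.69e-5 M.
pH = -log(2.69e-5) = 4.57.

4.57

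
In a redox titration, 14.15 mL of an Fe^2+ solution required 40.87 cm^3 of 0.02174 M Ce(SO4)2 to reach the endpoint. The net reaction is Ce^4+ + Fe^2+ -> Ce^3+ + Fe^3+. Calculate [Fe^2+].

n(Ce(SO4)2) = 0.02174 x 0.04087 = 0.0008885 mol.
From the balanced equation, 1 mol Ce(SO4)2 reacts with 1 mol Fe^2+, so n(Fe^2+) = 0.0008885 x 1/1 = 0.0008885 mol.
[Fe^2+] = 0.0008885 / 0.01415 L = 0.0628 M.

0.0628 M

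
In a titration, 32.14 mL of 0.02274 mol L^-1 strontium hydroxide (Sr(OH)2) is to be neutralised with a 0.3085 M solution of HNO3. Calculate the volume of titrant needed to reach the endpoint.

n(Sr(OH)2) = 0.02274 mol/L x 0.03214 L = 0.0007309 mol.
The neutralisation is 1 Sr(OH)2 : 2 HNO3, so n(HNO3) = 0.0007309 x 2/1 = 0.001462 mol.
V(HNO3) = 0.001462 / 0.3085 = 0.004738 L = 4.74 mL.

4.74 mL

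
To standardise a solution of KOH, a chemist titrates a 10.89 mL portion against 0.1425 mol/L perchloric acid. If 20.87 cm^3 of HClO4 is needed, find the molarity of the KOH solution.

0.273 M

n(HClO4) delivered = 0.1425 x 0.02087 = 0.002974 mol.
For a 1:1 reaction, n(KOH) = 0.002974 mol.
[KOH] = 0.002974 mol / 0.01089 L = 0.273 M.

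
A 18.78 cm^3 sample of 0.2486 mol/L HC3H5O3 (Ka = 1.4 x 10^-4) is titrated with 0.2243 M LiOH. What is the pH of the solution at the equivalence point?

n(HC3H5O3) = 0.2486 x 0.01878 = 0.004669 mol; V(LiOH) at equivalence = 0.004669/0.2243 = 0.02081 L.
At equivalence all the acid is converted to C3H5O3-; total volume = 0.01878 + 0.02081 = 0.03959 L, so [C3H5O3-] = 0.004669/0.03959 = 0.1179 M.
Kb = Kw/Ka = 1.0e-14 / 1.4 x 10^-4 = 7.14e-11.
[OH^-] = sqrt(Kb x [C3H5O3-]) = sqrt(7.14e-11 x 0.1179) = 2.90e-6 M.
pOH = 5.54, so pH = 14.00 - 5.54 = 8.46.

8.46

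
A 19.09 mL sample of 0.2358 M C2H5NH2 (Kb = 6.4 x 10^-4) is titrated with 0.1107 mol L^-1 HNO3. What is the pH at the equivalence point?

n(C2H5NH2) = 0.2358 x 0.01909 = 0.004501 mol; V(HNO3) at equivalence = 0.004501/0.1107 = 0.04066 L.
At equivalence the base is fully converted to C2H5NH3+; total volume = 0.05975 L, so [C2H5NH3+] = 0.004501/0.05975 = 0.07533 M.
Ka(C2H5NH3+) = Kw/Kb = 1.0e-14 / 6.4 x 10^-4 = 1.56e-11.
[H^+] = sqrt(Ka x [C2H5NH3+]) = sqrt(1.56e-11 x 0.07533) = 1.08e-6 M.
pH = -log(1.08e-6) = 5.96.

5.96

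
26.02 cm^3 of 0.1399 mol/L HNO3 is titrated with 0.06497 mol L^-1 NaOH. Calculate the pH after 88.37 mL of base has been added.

n(acid) = 0.1399 x 0.02602 = 0.003640 mol; n(NaOH) added = 0.06497 x 0.08837 = 0.005741 mol.
Base is in excess by 0.005741 - 0.003640 = 0.002101 mol in a total volume of 0.1144 L.
[OH^-] = 0.002101/0.1144 = 0.01837 M, so pOH = 1.74 and pH = 14.00 - 1.74 = 12.26.

12.26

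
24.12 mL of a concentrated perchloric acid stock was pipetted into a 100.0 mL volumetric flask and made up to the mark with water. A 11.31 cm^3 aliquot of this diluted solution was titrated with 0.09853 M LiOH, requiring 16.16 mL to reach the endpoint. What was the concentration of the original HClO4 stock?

0.584 M

n(LiOH) = 0.09853 x 0.01616 = 0.001592 mol.
n(HClO4) in the aliquot = 0.001592 mol.
[diluted HClO4] = 0.001592 / 0.01131 = 0.1408 M.
Dilution factor = 100.0/24.12 = 4.146, so [stock] = 0.1408 x 4.146 = 0.584 M.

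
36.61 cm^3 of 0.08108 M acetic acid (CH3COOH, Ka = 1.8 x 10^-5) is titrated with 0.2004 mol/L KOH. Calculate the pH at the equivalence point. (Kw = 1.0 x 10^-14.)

n(CH3COOH) = 0.08108 x 0.03661 = 0.002968 mol; V(KOH) at equivalence = 0.002968/0.2004 = 0.01481 L.
At equivalence all the acid is converted to CH3COO-; total volume = 0.03661 + 0.01481 = 0.05142 L, so [CH3COO-] = 0.002968/0.05142 = 0.05772 M.
Kb = Kw/Ka = 1.0e-14 / 1.8 x 10^-5 = 5.56e-10.
[OH^-] = sqrt(Kb x [CH3COO-]) = sqrt(5.56e-10 x 0.05772) = 5.66e-6 M.
pOH = 5.25, so pH = 14.00 - 5.25 = 8.75.

8.75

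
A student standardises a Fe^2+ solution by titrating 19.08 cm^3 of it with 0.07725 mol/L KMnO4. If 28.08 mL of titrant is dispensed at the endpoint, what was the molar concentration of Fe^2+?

n(KMnO4) = 0.07725 x 0.02808 = 0.002169 mol.
From the balanced equation, 1 mol KMnO4 reacts with 5 mol Fe^2+, so n(Fe^2+) = 0.002169 x 5/1 = 0.01085 mol.
[Fe^2+] = 0.01085 / 0.01908 L = 0.568 M.

0.568 M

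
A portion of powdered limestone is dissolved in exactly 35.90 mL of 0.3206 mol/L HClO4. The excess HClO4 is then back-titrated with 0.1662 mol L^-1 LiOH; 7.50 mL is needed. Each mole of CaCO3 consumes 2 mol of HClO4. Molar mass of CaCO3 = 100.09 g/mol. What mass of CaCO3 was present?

0.514 g

Total n(HClO4) added = 0.3206 x 0.03590 = 0.01151 mol.
n(LiOH) used = 0.1662 x 0.007500 = 0.001246 mol, which equals the excess n(HClO4).
So n(HClO4) consumed by the sample = 0.01151 - 0.001246 = 0.01026 mol.
n(CaCO3) = 0.01026 / 2 = 0.005132 mol.
mass = 0.005132 mol x 100.09 g/mol = 0.514 g.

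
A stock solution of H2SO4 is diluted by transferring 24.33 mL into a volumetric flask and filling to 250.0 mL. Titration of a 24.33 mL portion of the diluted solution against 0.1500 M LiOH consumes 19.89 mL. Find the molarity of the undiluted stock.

0.630 M

n(LiOH) = 0.1500 x 0.01989 = 0.002983 mol.
n(H2SO4) in the aliquot = 0.002983 x 1/2 = 0.001492 mol.
[diluted H2SO4] = 0.001492 / 0.02433 = 0.06131 M.
Dilution factor = 250.0/24.33 = 10.28, so [stock] = 0.06131 x 10.28 = 0.630 M.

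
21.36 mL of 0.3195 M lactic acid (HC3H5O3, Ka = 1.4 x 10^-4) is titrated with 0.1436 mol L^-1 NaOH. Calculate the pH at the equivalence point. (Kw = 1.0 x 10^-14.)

n(HC3H5O3) = 0.3195 x 0.02136 = 0.006825 mol; V(NaOH) at equivalence = 0.006825/0.1436 = 0.04752 L.
At equivalence all the acid is converted to C3H5O3-; total volume = 0.02136 + 0.04752 = 0.06888 L, so [C3H5O3-] = 0.006825/0.06888 = 0.09907 M.
Kb = Kw/Ka = 1.0e-14 / 1.4 x 10^-4 = 7.14e-11.
[OH^-] = sqrt(Kb x [C3H5O3-]) = sqrt(7.14e-11 x 0.09907) = 2.66e-6 M.
pOH = 5.58, so pH = 14.00 - 5.58 = 8.42.

8.42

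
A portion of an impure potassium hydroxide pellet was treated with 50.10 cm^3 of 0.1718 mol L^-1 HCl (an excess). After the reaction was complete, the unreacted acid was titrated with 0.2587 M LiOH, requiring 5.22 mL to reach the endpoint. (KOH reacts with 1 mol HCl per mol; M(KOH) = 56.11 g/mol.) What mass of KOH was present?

Total n(HCl) added = 0.1718 x 0.05010 = 0.008607 mol.
n(LiOH) used = 0.2587 x 0.005220 = 0.001350 mol, which equals the excess n(HCl).
So n(HCl) consumed by the sample = 0.008607 - 0.001350 = 0.007257 mol.
n(KOH) = 0.007257 / 1 = 0.007257 mol.
mass = 0.007257 mol x 56.11 g/mol = 0.407 g.

0.407 g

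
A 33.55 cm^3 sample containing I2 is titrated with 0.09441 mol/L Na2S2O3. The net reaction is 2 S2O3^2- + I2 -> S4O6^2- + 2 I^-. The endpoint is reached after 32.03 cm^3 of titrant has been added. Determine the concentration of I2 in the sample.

0.0451 M

n(Na2S2O3) = 0.09441 x 0.03203 = 0.003024 mol.
From the balanced equation, 2 mol Na2S2O3 reacts with 1 mol I2, so n(I2) = 0.003024 x 1/2 = 0.001512 mol.
[I2] = 0.001512 / 0.03355 L = 0.0451 M.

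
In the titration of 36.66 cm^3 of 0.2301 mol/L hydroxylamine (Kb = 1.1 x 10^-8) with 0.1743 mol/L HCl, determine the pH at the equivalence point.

3.52

n(NH2OH) = 0.2301 x 0.03666 = 0.008435 mol; V(HCl) at equivalence = 0.008435/0.1743 = 0.04840 L.
At equivalence the base is fully converted to NH3OH+; total volume = 0.08506 L, so [NH3OH+] = 0.008435/0.08506 = 0.09918 M.
Ka(NH3OH+) = Kw/Kb = 1.0e-14 / 1.1 x 10^-8 = 9.09e-7.
[H^+] = sqrt(Ka x [NH3OH+]) = sqrt(9.09e-7 x 0.09918) = 0.000300 M.
pH = -log(0.000300) = 3.52.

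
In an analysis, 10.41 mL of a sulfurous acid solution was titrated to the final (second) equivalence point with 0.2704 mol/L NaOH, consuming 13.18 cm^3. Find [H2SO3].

0.171 M

n(NaOH) = 0.2704 x 0.01318 = 0.003564 mol.
At the final (second) equivalence point, 2 mol OH^- react per mol H2SO3, so n(H2SO3) = 0.003564 / 2 = 0.001782 mol.
[H2SO3] = 0.001782 / 0.01041 L = 0.171 M.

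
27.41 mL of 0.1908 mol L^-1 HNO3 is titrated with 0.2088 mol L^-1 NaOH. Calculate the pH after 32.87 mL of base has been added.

12.43

n(acid) = 0.1908 x 0.02741 = 0.005230 mol; n(NaOH) added = 0.2088 x 0.03287 = 0.006863 mol.
Base is in excess by 0.006863 - 0.005230 = 0.001633 mol in a total volume of 0.06028 L.
[OH^-] = 0.001633/0.06028 = 0.02710 M, so pOH = 1.57 and pH = 14.00 - 1.57 = 12.43.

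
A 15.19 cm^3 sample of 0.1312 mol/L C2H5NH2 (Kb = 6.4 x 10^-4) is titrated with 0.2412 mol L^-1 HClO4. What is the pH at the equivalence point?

5.94

n(C2H5NH2) = 0.1312 x 0.01519 = 0.001993 mol; V(HClO4) at equivalence = 0.001993/0.2412 = 0.008263 L.
At equivalence the base is fully converted to C2H5NH3+; total volume = 0.02345 L, so [C2H5NH3+] = 0.001993/0.02345 = 0.08498 M.
Ka(C2H5NH3+) = Kw/Kb = 1.0e-14 / 6.4 x 10^-4 = 1.56e-11.
[H^+] = sqrt(Ka x [C2H5NH3+]) = sqrt(1.56e-11 x 0.08498) = 1.15e-6 M.
pH = -log(1.15e-6) = 5.94.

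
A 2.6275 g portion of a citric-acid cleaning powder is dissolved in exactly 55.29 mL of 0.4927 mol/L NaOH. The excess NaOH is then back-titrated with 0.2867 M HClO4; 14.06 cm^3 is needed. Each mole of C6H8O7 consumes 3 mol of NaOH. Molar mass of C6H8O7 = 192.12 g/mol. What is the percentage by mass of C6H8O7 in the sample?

Total n(NaOH) added = 0.4927 x 0.05529 = 0.02724 mol.
n(HClO4) used = 0.2867 x 0.01406 = 0.004031 mol, which equals the excess n(NaOH).
So n(NaOH) consumed by the sample = 0.02724 - 0.004031 = 0.02321 mol.
n(C6H8O7) = 0.02321 / 3 = 0.007737 mol.
mass C6H8O7 = 0.007737 x 192.12 = 1.486 g, so %C6H8O7 = 1.486/2.6275 x 100 = 56.6%.

56.6%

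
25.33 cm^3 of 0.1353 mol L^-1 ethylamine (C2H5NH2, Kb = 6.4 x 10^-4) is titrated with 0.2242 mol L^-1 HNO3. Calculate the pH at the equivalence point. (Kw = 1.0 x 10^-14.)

5.94

n(C2H5NH2) = 0.1353 x 0.02533 = 0.003427 mol; V(HNO3) at equivalence = 0.003427/0.2242 = 0.01529 L.
At equivalence the base is fully converted to C2H5NH3+; total volume = 0.04062 L, so [C2H5NH3+] = 0.003427/0.04062 = 0.08438 M.
Ka(C2H5NH3+) = Kw/Kb = 1.0e-14 / 6.4 x 10^-4 = 1.56e-11.
[H^+] = sqrt(Ka x [C2H5NH3+]) = sqrt(1.56e-11 x 0.08438) = 1.15e-6 M.
pH = -log(1.15e-6) = 5.94.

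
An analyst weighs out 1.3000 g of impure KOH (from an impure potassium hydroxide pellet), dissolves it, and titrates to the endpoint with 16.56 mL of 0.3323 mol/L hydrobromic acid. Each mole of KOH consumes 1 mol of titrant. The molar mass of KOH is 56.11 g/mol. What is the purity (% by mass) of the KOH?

23.8%

n(HBr) = 0.3323 x 0.01656 = 0.005503 mol.
n(KOH) = 0.005503 / 1 = 0.005503 mol.
mass of KOH = 0.005503 x 56.11 = 0.3088 g.
% purity = 0.3088 / 1.3000 x 100 = 23.8%.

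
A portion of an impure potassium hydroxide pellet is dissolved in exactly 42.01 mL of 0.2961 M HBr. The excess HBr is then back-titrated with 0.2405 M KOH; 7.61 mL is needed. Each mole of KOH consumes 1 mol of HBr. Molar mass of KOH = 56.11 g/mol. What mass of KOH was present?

Total n(HBr) added = 0.2961 x 0.04201 = 0.01244 mol.
n(KOH) used = 0.2405 x 0.007610 = 0.001830 mol, which equals the excess n(HBr).
So n(HBr) consumed by the sample = 0.01244 - 0.001830 = 0.01061 mol.
n(KOH) = 0.01061 / 1 = 0.01061 mol.
mass = 0.01061 mol x 56.11 g/mol = 0.595 g.

0.595 g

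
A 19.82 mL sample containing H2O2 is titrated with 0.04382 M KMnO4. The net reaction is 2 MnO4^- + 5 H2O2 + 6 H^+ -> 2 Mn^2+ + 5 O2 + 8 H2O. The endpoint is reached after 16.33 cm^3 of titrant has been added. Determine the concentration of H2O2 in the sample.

0.0903 M

n(KMnO4) = 0.04382 x 0.01633 = 0.0007156 mol.
From the balanced equation, 2 mol KMnO4 reacts with 5 mol H2O2, so n(H2O2) = 0.0007156 x 5/2 = 0.001789 mol.
[H2O2] = 0.001789 / 0.01982 L = 0.0903 M.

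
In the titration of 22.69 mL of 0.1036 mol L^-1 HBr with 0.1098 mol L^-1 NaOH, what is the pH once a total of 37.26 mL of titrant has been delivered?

12.46

n(acid) = 0.1036 x 0.02269 = 0.002351 mol; n(NaOH) added = 0.1098 x 0.03726 = 0.004091 mol.
Base is in excess by 0.004091 - 0.002351 = 0.001740 mol in a total volume of 0.05995 L.
[OH^-] = 0.001740/0.05995 = 0.02903 M, so pOH = 1.54 and pH = 14.00 - 1.54 = 12.46.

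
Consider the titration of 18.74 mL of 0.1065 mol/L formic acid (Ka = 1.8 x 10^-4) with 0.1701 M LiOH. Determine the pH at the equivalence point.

n(HCOOH) = 0.1065 x 0.01874 = 0.001996 mol; V(LiOH) at equivalence = 0.001996/0.1701 = 0.01173 L.
At equivalence all the acid is converted to HCOO-; total volume = 0.01874 + 0.01173 = 0.03047 L, so [HCOO-] = 0.001996/0.03047 = 0.06549 M.
Kb = Kw/Ka = 1.0e-14 / 1.8 x 10^-4 = 5.56e-11.
[OH^-] = sqrt(Kb x [HCOO-]) = sqrt(5.56e-11 x 0.06549) = 1.91e-6 M.
pOH = 5.72, so pH = 14.00 - 5.72 = 8.28.

8.28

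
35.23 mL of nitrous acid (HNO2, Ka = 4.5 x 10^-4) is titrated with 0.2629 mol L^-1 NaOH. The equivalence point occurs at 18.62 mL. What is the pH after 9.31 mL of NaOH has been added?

9.31 mL is exactly half the equivalence volume (18.62/2), i.e. the half-equivalence point.
There, n(HA) = n(A^-), so pH = pKa = -log(4.5 x 10^-4) = 3.35.

3.35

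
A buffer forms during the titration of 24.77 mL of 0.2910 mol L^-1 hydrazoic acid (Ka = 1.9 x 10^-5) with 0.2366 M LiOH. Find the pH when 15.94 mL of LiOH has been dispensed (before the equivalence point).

4.76

Initial n(HN3) = 0.2910 x 0.02477 = 0.007208 mol.
n(LiOH) added = 0.2366 x 0.01594 = 0.003771 mol, converting that many moles of HN3 to N3-.
Remaining n(HN3) = 0.003437 mol; n(N3-) = 0.003771 mol.
By Henderson-Hasselbalch, pH = pKa + log([A^-]/[HA]) = 4.72 + log(0.003771/0.003437) = 4.72 + (+0.04) = 4.76.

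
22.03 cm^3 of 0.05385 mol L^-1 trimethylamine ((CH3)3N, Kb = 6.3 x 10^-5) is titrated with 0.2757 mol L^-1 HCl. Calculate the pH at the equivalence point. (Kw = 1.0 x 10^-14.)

5.57

n((CH3)3N) = 0.05385 x 0.02203 = 0.001186 mol; V(HCl) at equivalence = 0.001186/0.2757 = 0.004303 L.
At equivalence the base is fully converted to (CH3)3NH+; total volume = 0.02633 L, so [(CH3)3NH+] = 0.001186/0.02633 = 0.04505 M.
Ka((CH3)3NH+) = Kw/Kb = 1.0e-14 / 6.3 x 10^-5 = 1.59e-10.
[H^+] = sqrt(Ka x [(CH3)3NH+]) = sqrt(1.59e-10 x 0.04505) = 2.67e-6 M.
pH = -log(2.67e-6) = 5.57.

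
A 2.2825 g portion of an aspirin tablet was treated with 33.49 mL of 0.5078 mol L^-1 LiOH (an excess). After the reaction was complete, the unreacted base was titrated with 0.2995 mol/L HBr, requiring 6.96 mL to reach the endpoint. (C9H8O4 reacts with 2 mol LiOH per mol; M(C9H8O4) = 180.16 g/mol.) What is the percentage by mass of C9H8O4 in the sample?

58.9%

Total n(LiOH) added = 0.5078 x 0.03349 = 0.01701 mol.
n(HBr) used = 0.2995 x 0.006960 = 0.002085 mol, which equals the excess n(LiOH).
So n(LiOH) consumed by the sample = 0.01701 - 0.002085 = 0.01492 mol.
n(C9H8O4) = 0.01492 / 2 = 0.007461 mol.
mass C9H8O4 = 0.007461 x 180.16 = 1.344 g, so %C9H8O4 = 1.344/2.2825 x 100 = 58.9%.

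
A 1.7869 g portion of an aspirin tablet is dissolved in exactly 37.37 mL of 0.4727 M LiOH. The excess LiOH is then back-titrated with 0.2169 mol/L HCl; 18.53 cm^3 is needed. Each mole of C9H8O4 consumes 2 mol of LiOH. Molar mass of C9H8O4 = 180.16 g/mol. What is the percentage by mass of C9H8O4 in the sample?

Total n(LiOH) added = 0.4727 x 0.03737 = 0.01766 mol.
n(HCl) used = 0.2169 x 0.01853 = 0.004019 mol, which equals the excess n(LiOH).
So n(LiOH) consumed by the sample = 0.01766 - 0.004019 = 0.01365 mol.
n(C9H8O4) = 0.01365 / 2 = 0.006823 mol.
mass C9H8O4 = 0.006823 x 180.16 = 1.229 g, so %C9H8O4 = 1.229/1.7869 x 100 = 68.8%.

68.8%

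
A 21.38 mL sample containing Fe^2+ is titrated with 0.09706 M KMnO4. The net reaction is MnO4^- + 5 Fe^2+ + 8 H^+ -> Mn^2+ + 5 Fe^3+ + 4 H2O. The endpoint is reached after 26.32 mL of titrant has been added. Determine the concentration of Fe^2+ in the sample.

n(KMnO4) = 0.09706 x 0.02632 = 0.002555 mol.
From the balanced equation, 1 mol KMnO4 reacts with 5 mol Fe^2+, so n(Fe^2+) = 0.002555 x 5/1 = 0.01277 mol.
[Fe^2+] = 0.01277 / 0.02138 L = 0.597 M.

0.597 M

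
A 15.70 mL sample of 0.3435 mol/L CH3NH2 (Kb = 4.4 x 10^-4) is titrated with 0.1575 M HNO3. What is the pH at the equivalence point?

5.81

n(CH3NH2) = 0.3435 x 0.01570 = 0.005393 mol; V(HNO3) at equivalence = 0.005393/0.1575 = 0.03424 L.
At equivalence the base is fully converted to CH3NH3+; total volume = 0.04994 L, so [CH3NH3+] = 0.005393/0.04994 = 0.1080 M.
Ka(CH3NH3+) = Kw/Kb = 1.0e-14 / 4.4 x 10^-4 = 2.27e-11.
[H^+] = sqrt(Ka x [CH3NH3+]) = sqrt(2.27e-11 x 0.1080) = 1.57e-6 M.
pH = -log(1.57e-6) = 5.81.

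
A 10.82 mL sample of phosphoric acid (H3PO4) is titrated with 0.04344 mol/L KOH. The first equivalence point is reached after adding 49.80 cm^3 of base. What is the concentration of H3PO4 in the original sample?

0.200 M

n(KOH) = 0.04344 x 0.04980 = 0.002163 mol.
At the first equivalence point, 1 mol OH^- react per mol H3PO4, so n(H3PO4) = 0.002163 / 1 = 0.002163 mol.
[H3PO4] = 0.002163 / 0.01082 L = 0.200 M.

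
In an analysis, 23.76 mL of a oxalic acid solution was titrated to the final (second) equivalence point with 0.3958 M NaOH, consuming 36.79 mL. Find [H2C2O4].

0.306 M

n(NaOH) = 0.3958 x 0.03679 = 0.01456 mol.
At the final (second) equivalence point, 2 mol OH^- react per mol H2C2O4, so n(H2C2O4) = 0.01456 / 2 = 0.007281 mol.
[H2C2O4] = 0.007281 / 0.02376 L = 0.306 M.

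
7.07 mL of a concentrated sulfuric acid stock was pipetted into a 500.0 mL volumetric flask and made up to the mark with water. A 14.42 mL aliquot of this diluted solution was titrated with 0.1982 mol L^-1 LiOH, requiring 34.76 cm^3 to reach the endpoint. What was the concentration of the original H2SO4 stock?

n(LiOH) = 0.1982 x 0.03476 = 0.006889 mol.
n(H2SO4) in the aliquot = 0.006889 x 1/2 = 0.003445 mol.
[diluted H2SO4] = 0.003445 / 0.01442 = 0.2389 M.
Dilution factor = 500.0/7.070 = 70.72, so [stock] = 0.2389 x 70.72 = 16.9 M.

16.9 M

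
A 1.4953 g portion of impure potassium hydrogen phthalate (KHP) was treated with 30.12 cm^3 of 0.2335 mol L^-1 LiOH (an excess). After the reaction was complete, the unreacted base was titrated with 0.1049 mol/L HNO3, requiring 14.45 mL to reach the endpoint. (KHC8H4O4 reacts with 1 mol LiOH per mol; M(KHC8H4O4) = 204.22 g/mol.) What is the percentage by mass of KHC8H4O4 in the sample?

Total n(LiOH) added = 0.2335 x 0.03012 = 0.007033 mol.
n(HNO3) used = 0.1049 x 0.01445 = 0.001516 mol, which equals the excess n(LiOH).
So n(LiOH) consumed by the sample = 0.007033 - 0.001516 = 0.005517 mol.
n(KHC8H4O4) = 0.005517 / 1 = 0.005517 mol.
mass KHC8H4O4 = 0.005517 x 204.22 = 1.127 g, so %KHC8H4O4 = 1.127/1.4953 x 100 = 75.4%.

75.4%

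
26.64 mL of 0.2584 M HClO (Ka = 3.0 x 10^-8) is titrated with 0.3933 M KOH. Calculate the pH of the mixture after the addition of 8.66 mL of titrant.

7.51

Initial n(HClO) = 0.2584 x 0.02664 = 0.006884 mol.
n(KOH) added = 0.3933 x 0.008660 = 0.003406 mol, converting that many moles of HClO to ClO-.
Remaining n(HClO) = 0.003478 mol; n(ClO-) = 0.003406 mol.
By Henderson-Hasselbalch, pH = pKa + log([A^-]/[HA]) = 7.52 + log(0.003406/0.003478) = 7.52 + (-0.01) = 7.51.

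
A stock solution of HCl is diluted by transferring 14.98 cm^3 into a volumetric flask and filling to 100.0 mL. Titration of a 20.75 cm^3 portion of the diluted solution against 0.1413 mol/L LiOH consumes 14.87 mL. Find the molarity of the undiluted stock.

0.676 M

n(LiOH) = 0.1413 x 0.01487 = 0.002101 mol.
n(HCl) in the aliquot = 0.002101 mol.
[diluted HCl] = 0.002101 / 0.02075 = 0.1013 M.
Dilution factor = 100.0/14.98 = 6.676, so [stock] = 0.1013 x 6.676 = 0.676 M.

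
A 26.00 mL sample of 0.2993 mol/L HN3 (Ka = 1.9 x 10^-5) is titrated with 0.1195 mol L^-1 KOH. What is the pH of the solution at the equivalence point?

n(HN3) = 0.2993 x 0.02600 = 0.007782 mol; V(KOH) at equivalence = 0.007782/0.1195 = 0.06512 L.
At equivalence all the acid is converted to N3-; total volume = 0.02600 + 0.06512 = 0.09112 L, so [N3-] = 0.007782/0.09112 = 0.08540 M.
Kb = Kw/Ka = 1.0e-14 / 1.9 x 10^-5 = 5.26e-10.
[OH^-] = sqrt(Kb x [N3-]) = sqrt(5.26e-10 x 0.08540) = 6.70e-6 M.
pOH = 5.17, so pH = 14.00 - 5.17 = 8.83.

8.83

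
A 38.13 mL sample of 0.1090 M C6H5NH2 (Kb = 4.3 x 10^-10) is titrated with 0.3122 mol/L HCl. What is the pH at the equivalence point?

n(C6H5NH2) = 0.1090 x 0.03813 = 0.004156 mol; V(HCl) at equivalence = 0.004156/0.3122 = 0.01331 L.
At equivalence the base is fully converted to C6H5NH3+; total volume = 0.05144 L, so [C6H5NH3+] = 0.004156/0.05144 = 0.08079 M.
Ka(C6H5NH3+) = Kw/Kb = 1.0e-14 / 4.3 x 10^-10 = 2.33e-5.
[H^+] = sqrt(Ka x [C6H5NH3+]) = sqrt(2.33e-5 x 0.08079) = 0.00137 M.
pH = -log(0.00137) = 2.86.

2.86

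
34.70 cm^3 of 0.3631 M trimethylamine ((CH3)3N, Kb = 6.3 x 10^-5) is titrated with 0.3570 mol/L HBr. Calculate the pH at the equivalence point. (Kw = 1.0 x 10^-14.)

n((CH3)3N) = 0.3631 x 0.03470 = 0.01260 mol; V(HBr) at equivalence = 0.01260/0.3570 = 0.03529 L.
At equivalence the base is fully converted to (CH3)3NH+; total volume = 0.06999 L, so [(CH3)3NH+] = 0.01260/0.06999 = 0.1800 M.
Ka((CH3)3NH+) = Kw/Kb = 1.0e-14 / 6.3 x 10^-5 = 1.59e-10.
[H^+] = sqrt(Ka x [(CH3)3NH+]) = sqrt(1.59e-10 x 0.1800) = 5.35e-6 M.
pH = -log(5.35e-6) = 5.27.

5.27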